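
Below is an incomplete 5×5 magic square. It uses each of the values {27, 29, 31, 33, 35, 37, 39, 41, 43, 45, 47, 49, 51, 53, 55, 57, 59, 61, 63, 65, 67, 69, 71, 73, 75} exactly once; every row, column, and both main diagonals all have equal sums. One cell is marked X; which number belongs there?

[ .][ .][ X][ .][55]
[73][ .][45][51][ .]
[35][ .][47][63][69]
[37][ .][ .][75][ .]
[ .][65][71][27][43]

The 25 entries sum to 1275, so each line sums to 1275/5 = 255.
Row 3: 35 + 47 + 63 + 69 + ? = 255, so (3,2) = 41.
Using row 5: 65 + 71 + 27 + 43 + ? → (5,1) = 255 − 206 = 49.
Using column 1: 73 + 35 + 37 + 49 + ? → (1,1) = 255 − 194 = 61.
The remaining cell in column 4 is (1,4) = 255 − 216 = 39.
Using main diagonal: 61 + 47 + 75 + 43 + ? → (2,2) = 255 − 226 = 29.
Anti-diagonal needs 255; the known cells sum to 202, so (4,2) = 53.
Row 2: 73 + 29 + 45 + 51 + ? = 255, so (2,5) = 57.
Using column 2: 29 + 41 + 53 + 65 + ? → (1,2) = 255 − 188 = 67.
Column 5 must total 255; the given cells sum to 224, so (4,5) = 31.
Row 1 must total 255; the given cells sum to 222, so (1,3) = 33.

33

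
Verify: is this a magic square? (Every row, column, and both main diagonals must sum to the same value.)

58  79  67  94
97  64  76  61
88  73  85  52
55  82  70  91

Yes

Row 1: 58 + 79 + 67 + 94 = 298.
Row 2: 97 + 64 + 76 + 61 = 298.
Row 3: 88 + 73 + 85 + 52 = 298.
Row 4: 55 + 82 + 70 + 91 = 298.
Column 1: 58 + 97 + 88 + 55 = 298.
Column 2: 79 + 64 + 73 + 82 = 298.
Column 3: 67 + 76 + 85 + 70 = 298.
Column 4: 94 + 61 + 52 + 91 = 298.
Main diagonal: 58 + 64 + 85 + 91 = 298.
Anti-diagonal: 94 + 76 + 73 + 55 = 298.
All lines sum to 298.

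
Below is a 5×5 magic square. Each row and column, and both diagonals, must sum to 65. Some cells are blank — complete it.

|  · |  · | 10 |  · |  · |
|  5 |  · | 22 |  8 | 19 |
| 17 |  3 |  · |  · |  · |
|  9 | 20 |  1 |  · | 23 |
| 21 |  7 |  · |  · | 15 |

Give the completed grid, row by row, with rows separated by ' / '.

13 24 10 16 2 / 5 11 22 8 19 / 17 3 14 25 6 / 9 20 1 12 23 / 21 7 18 4 15

From row 2, 65 − (5 + 22 + 8 + 19) gives (2,2) = 11.
Row 4: 9 + 20 + 1 + 23 + ? = 65, so (4,4) = 12.
Column 1 must total 65; the given cells sum to 52, so (1,1) = 13.
The remaining cell in column 2 is (1,2) = 65 − 41 = 24.
Main diagonal needs 65; the known cells sum to 51, so (3,3) = 14.
Using anti-diagonal: 8 + 14 + 20 + 21 + ? → (1,5) = 65 − 63 = 2.
Row 1 must total 65; the given cells sum to 49, so (1,4) = 16.
The remaining cell in column 3 is (5,3) = 65 − 47 = 18.
Column 5 needs 65; the known cells sum to 59, so (3,5) = 6.
Row 3: 17 + 3 + 14 + 6 + ? = 65, so (3,4) = 25.
The remaining cell in row 5 is (5,4) = 65 − 61 = 4.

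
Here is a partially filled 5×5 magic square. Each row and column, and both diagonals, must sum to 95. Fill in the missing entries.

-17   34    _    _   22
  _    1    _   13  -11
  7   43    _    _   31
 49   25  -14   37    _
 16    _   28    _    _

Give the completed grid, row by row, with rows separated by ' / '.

From row 4, 95 − (49 + 25 + (-14) + 37) gives (4,5) = -2.
The remaining cell in column 1 is (2,1) = 95 − 55 = 40.
The remaining cell in column 2 is (5,2) = 95 − 103 = -8.
Column 5 needs 95; the known cells sum to 40, so (5,5) = 55.
Main diagonal: -17 + 1 + 37 + 55 + ? = 95, so (3,3) = 19.
Row 2 must total 95; the given cells sum to 43, so (2,3) = 52.
Using row 3: 7 + 43 + 19 + 31 + ? → (3,4) = 95 − 100 = -5.
Using row 5: 16 + (-8) + 28 + 55 + ? → (5,4) = 95 − 91 = 4.
Column 3: 52 + 19 + (-14) + 28 + ? = 95, so (1,3) = 10.
The remaining cell in column 4 is (1,4) = 95 − 49 = 46.

-17 34 10 46 22 / 40 1 52 13 -11 / 7 43 19 -5 31 / 49 25 -14 37 -2 / 16 -8 28 4 55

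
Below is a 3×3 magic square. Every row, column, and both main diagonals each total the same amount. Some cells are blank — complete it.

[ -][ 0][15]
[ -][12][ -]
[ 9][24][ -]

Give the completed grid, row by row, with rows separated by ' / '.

21 0 15 / 6 12 18 / 9 24 3

Column 2 is already complete: 0 + 12 + 24 = 36, so that is the magic constant.
Row 1 must total 36; the given cells sum to 15, so (1,1) = 21.
Row 3: 9 + 24 + ? = 36, so (3,3) = 3.
Column 1: 21 + 9 + ? = 36, so (2,1) = 6.
Column 3 must total 36; the given cells sum to 18, so (2,3) = 18.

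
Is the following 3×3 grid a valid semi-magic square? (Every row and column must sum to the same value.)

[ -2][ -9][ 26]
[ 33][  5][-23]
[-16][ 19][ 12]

Row 1: -2 + (-9) + 26 = 15.
Row 2: 33 + 5 + (-23) = 15.
Row 3: -16 + 19 + 12 = 15.
Column 1: -2 + 33 + (-16) = 15.
Column 2: -9 + 5 + 19 = 15.
Column 3: 26 + (-23) + 12 = 15.
All lines sum to 15.

Yes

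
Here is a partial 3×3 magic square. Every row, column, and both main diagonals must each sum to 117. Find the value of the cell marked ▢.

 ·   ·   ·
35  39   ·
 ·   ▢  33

From row 2, 117 − (35 + 39) gives (2,3) = 43.
Using column 3: 43 + 33 + ? → (1,3) = 117 − 76 = 41.
Main diagonal needs 117; the known cells sum to 72, so (1,1) = 45.
From anti-diagonal, 117 − (41 + 39) gives (3,1) = 37.
Row 1 must total 117; the given cells sum to 86, so (1,2) = 31.
Row 3 needs 117; the known cells sum to 70, so (3,2) = 47.

47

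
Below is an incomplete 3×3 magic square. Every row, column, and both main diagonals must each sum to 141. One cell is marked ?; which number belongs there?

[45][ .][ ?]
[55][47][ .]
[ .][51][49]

53

Row 2 needs 141; the known cells sum to 102, so (2,3) = 39.
Row 3 needs 141; the known cells sum to 100, so (3,1) = 41.
Column 2: 47 + 51 + ? = 141, so (1,2) = 43.
Using column 3: 39 + 49 + ? → (1,3) = 141 − 88 = 53.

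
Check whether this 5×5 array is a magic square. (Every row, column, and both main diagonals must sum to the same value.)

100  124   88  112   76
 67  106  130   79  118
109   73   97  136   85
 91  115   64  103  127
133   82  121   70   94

Row 1: 100 + 124 + 88 + 112 + 76 = 500.
Row 2: 67 + 106 + 130 + 79 + 118 = 500.
Row 3: 109 + 73 + 97 + 136 + 85 = 500.
Row 4: 91 + 115 + 64 + 103 + 127 = 500.
Row 5: 133 + 82 + 121 + 70 + 94 = 500.
Column 1: 100 + 67 + 109 + 91 + 133 = 500.
Column 2: 124 + 106 + 73 + 115 + 82 = 500.
Column 3: 88 + 130 + 97 + 64 + 121 = 500.
Column 4: 112 + 79 + 136 + 103 + 70 = 500.
Column 5: 76 + 118 + 85 + 127 + 94 = 500.
Main diagonal: 100 + 106 + 97 + 103 + 94 = 500.
Anti-diagonal: 76 + 79 + 97 + 115 + 133 = 500.
All lines sum to 500.

Yes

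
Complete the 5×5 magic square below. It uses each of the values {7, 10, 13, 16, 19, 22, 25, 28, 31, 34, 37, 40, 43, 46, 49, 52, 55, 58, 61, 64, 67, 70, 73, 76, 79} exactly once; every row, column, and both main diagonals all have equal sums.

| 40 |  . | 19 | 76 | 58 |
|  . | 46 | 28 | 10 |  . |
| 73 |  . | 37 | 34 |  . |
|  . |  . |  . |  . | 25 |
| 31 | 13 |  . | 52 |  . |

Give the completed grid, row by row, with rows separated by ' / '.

The 25 entries sum to 1075, so each line sums to 1075/5 = 215.
Using row 1: 40 + 19 + 76 + 58 + ? → (1,2) = 215 − 193 = 22.
Column 4 must total 215; the given cells sum to 172, so (4,4) = 43.
Main diagonal must total 215; the given cells sum to 166, so (5,5) = 49.
Anti-diagonal: 58 + 10 + 37 + 31 + ? = 215, so (4,2) = 79.
Row 5 must total 215; the given cells sum to 145, so (5,3) = 70.
The remaining cell in column 2 is (3,2) = 215 − 160 = 55.
Column 3 needs 215; the known cells sum to 154, so (4,3) = 61.
From row 3, 215 − (73 + 55 + 37 + 34) gives (3,5) = 16.
Row 4 needs 215; the known cells sum to 208, so (4,1) = 7.
From column 1, 215 − (40 + 73 + 7 + 31) gives (2,1) = 64.
Column 5 must total 215; the given cells sum to 148, so (2,5) = 67.

40 22 19 76 58 / 64 46 28 10 67 / 73 55 37 34 16 / 7 79 61 43 25 / 31 13 70 52 49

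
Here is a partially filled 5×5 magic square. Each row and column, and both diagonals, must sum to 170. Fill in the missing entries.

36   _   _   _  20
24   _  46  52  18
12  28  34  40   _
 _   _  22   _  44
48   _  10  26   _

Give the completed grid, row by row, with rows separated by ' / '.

From row 2, 170 − (24 + 46 + 52 + 18) gives (2,2) = 30.
Using row 3: 12 + 28 + 34 + 40 + ? → (3,5) = 170 − 114 = 56.
Column 1 needs 170; the known cells sum to 120, so (4,1) = 50.
From column 3, 170 − (46 + 34 + 22 + 10) gives (1,3) = 58.
Column 5 needs 170; the known cells sum to 138, so (5,5) = 32.
Main diagonal: 36 + 30 + 34 + 32 + ? = 170, so (4,4) = 38.
Anti-diagonal must total 170; the given cells sum to 154, so (4,2) = 16.
Using row 5: 48 + 10 + 26 + 32 + ? → (5,2) = 170 − 116 = 54.
Column 2 must total 170; the given cells sum to 128, so (1,2) = 42.
Column 4 must total 170; the given cells sum to 156, so (1,4) = 14.

36 42 58 14 20 / 24 30 46 52 18 / 12 28 34 40 56 / 50 16 22 38 44 / 48 54 10 26 32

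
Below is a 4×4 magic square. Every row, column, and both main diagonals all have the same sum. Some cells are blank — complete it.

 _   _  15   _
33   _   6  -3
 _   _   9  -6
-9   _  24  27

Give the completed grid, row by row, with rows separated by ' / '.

0 3 15 36 / 33 18 6 -3 / 30 21 9 -6 / -9 12 24 27

Column 3 is already complete: 15 + 6 + 9 + 24 = 54, so that is the magic constant.
From row 2, 54 − (33 + 6 + (-3)) gives (2,2) = 18.
The remaining cell in row 4 is (4,2) = 54 − 42 = 12.
Column 4 needs 54; the known cells sum to 18, so (1,4) = 36.
Main diagonal must total 54; the given cells sum to 54, so (1,1) = 0.
From anti-diagonal, 54 − (36 + 6 + (-9)) gives (3,2) = 21.
From row 1, 54 − (0 + 15 + 36) gives (1,2) = 3.
From row 3, 54 − (21 + 9 + (-6)) gives (3,1) = 30.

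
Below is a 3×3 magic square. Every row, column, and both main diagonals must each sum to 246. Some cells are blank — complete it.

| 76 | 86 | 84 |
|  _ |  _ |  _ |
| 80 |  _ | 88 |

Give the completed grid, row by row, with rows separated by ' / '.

76 86 84 / 90 82 74 / 80 78 88

Row 3 needs 246; the known cells sum to 168, so (3,2) = 78.
Column 1 needs 246; the known cells sum to 156, so (2,1) = 90.
The remaining cell in column 2 is (2,2) = 246 − 164 = 82.
The remaining cell in column 3 is (2,3) = 246 − 172 = 74.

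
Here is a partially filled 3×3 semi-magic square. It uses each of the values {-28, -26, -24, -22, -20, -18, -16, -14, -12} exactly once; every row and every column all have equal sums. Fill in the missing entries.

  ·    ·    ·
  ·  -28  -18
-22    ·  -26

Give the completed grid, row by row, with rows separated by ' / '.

The 9 entries sum to -180, so each line sums to -180/3 = -60.
The remaining cell in row 2 is (2,1) = -60 − (-46) = -14.
From row 3, -60 − (-22 + (-26)) gives (3,2) = -12.
Column 1 must total -60; the given cells sum to -36, so (1,1) = -24.
Using column 2: -28 + (-12) + ? → (1,2) = -60 − (-40) = -20.
From column 3, -60 − (-18 + (-26)) gives (1,3) = -16.

-24 -20 -16 / -14 -28 -18 / -22 -12 -26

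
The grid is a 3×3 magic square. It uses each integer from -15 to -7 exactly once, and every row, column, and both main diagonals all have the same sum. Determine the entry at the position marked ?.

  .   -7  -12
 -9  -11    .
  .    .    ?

The entries are -15 through -7, which sum to -99, so each line sums to -99/3 = -33.
Using row 1: -7 + (-12) + ? → (1,1) = -33 − (-19) = -14.
Row 2: -9 + (-11) + ? = -33, so (2,3) = -13.
Column 1 needs -33; the known cells sum to -23, so (3,1) = -10.
Column 2 needs -33; the known cells sum to -18, so (3,2) = -15.
Column 3 needs -33; the known cells sum to -25, so (3,3) = -8.

-8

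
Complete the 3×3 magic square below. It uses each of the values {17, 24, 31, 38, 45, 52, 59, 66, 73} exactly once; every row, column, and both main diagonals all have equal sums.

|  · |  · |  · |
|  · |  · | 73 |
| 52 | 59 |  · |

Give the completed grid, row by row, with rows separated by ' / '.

The 9 entries sum to 405, so each line sums to 405/3 = 135.
Row 3: 52 + 59 + ? = 135, so (3,3) = 24.
Column 3 must total 135; the given cells sum to 97, so (1,3) = 38.
Using anti-diagonal: 38 + 52 + ? → (2,2) = 135 − 90 = 45.
Row 2 must total 135; the given cells sum to 118, so (2,1) = 17.
From column 1, 135 − (17 + 52) gives (1,1) = 66.
Using column 2: 45 + 59 + ? → (1,2) = 135 − 104 = 31.

66 31 38 / 17 45 73 / 52 59 24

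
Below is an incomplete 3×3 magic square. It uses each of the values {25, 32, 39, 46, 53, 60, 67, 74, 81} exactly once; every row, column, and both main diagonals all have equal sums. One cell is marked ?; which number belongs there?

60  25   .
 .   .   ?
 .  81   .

39

The 9 entries sum to 477, so each line sums to 477/3 = 159.
Row 1 needs 159; the known cells sum to 85, so (1,3) = 74.
Column 2 needs 159; the known cells sum to 106, so (2,2) = 53.
Using main diagonal: 60 + 53 + ? → (3,3) = 159 − 113 = 46.
The remaining cell in anti-diagonal is (3,1) = 159 − 127 = 32.
Column 1 needs 159; the known cells sum to 92, so (2,1) = 67.
Column 3: 74 + 46 + ? = 159, so (2,3) = 39.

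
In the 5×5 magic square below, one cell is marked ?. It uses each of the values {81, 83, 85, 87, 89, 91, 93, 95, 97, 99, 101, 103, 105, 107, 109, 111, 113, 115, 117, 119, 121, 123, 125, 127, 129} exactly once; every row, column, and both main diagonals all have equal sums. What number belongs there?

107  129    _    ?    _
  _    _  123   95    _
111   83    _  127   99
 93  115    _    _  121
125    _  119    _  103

The 25 entries sum to 2625, so each line sums to 2625/5 = 525.
Row 3 needs 525; the known cells sum to 420, so (3,3) = 105.
From column 1, 525 − (107 + 111 + 93 + 125) gives (2,1) = 89.
Anti-diagonal must total 525; the given cells sum to 440, so (1,5) = 85.
Column 5 must total 525; the given cells sum to 408, so (2,5) = 117.
From row 2, 525 − (89 + 123 + 95 + 117) gives (2,2) = 101.
Using column 2: 129 + 101 + 83 + 115 + ? → (5,2) = 525 − 428 = 97.
Main diagonal must total 525; the given cells sum to 416, so (4,4) = 109.
Row 4 needs 525; the known cells sum to 438, so (4,3) = 87.
From row 5, 525 − (125 + 97 + 119 + 103) gives (5,4) = 81.
From column 3, 525 − (123 + 105 + 87 + 119) gives (1,3) = 91.
The remaining cell in column 4 is (1,4) = 525 − 412 = 113.

113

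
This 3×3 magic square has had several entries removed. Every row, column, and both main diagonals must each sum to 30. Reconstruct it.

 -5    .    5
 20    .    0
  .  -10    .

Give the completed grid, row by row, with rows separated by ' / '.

Row 1 must total 30; the given cells sum to 0, so (1,2) = 30.
Row 2 must total 30; the given cells sum to 20, so (2,2) = 10.
Using column 1: -5 + 20 + ? → (3,1) = 30 − 15 = 15.
Column 3 must total 30; the given cells sum to 5, so (3,3) = 25.

-5 30 5 / 20 10 0 / 15 -10 25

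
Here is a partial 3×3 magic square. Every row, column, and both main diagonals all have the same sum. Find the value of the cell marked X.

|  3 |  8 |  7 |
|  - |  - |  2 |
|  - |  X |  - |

Row 1 is complete and sums to 18; that is the magic constant.
Column 3: 7 + 2 + ? = 18, so (3,3) = 9.
Main diagonal needs 18; the known cells sum to 12, so (2,2) = 6.
Anti-diagonal: 7 + 6 + ? = 18, so (3,1) = 5.
The remaining cell in row 2 is (2,1) = 18 − 8 = 10.
Row 3 must total 18; the given cells sum to 14, so (3,2) = 4.

4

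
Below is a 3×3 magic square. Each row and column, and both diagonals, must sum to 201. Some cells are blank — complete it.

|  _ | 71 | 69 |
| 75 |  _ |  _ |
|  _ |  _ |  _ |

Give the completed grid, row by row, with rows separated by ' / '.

61 71 69 / 75 67 59 / 65 63 73

Row 1 must total 201; the given cells sum to 140, so (1,1) = 61.
From column 1, 201 − (61 + 75) gives (3,1) = 65.
The remaining cell in anti-diagonal is (2,2) = 201 − 134 = 67.
Row 2 needs 201; the known cells sum to 142, so (2,3) = 59.
Column 2 needs 201; the known cells sum to 138, so (3,2) = 63.
Column 3: 69 + 59 + ? = 201, so (3,3) = 73.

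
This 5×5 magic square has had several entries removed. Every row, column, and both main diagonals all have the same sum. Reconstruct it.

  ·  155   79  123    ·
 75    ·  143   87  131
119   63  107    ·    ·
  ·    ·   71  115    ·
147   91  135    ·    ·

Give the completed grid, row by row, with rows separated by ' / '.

Column 3 is already complete: 79 + 143 + 107 + 71 + 135 = 535, so that is the magic constant.
Row 2 must total 535; the given cells sum to 436, so (2,2) = 99.
Column 2 must total 535; the given cells sum to 408, so (4,2) = 127.
Using anti-diagonal: 87 + 107 + 127 + 147 + ? → (1,5) = 535 − 468 = 67.
Row 1 needs 535; the known cells sum to 424, so (1,1) = 111.
Column 1 needs 535; the known cells sum to 452, so (4,1) = 83.
Using main diagonal: 111 + 99 + 107 + 115 + ? → (5,5) = 535 − 432 = 103.
Row 4 needs 535; the known cells sum to 396, so (4,5) = 139.
Row 5 needs 535; the known cells sum to 476, so (5,4) = 59.
Using column 4: 123 + 87 + 115 + 59 + ? → (3,4) = 535 − 384 = 151.
Column 5 needs 535; the known cells sum to 440, so (3,5) = 95.

111 155 79 123 67 / 75 99 143 87 131 / 119 63 107 151 95 / 83 127 71 115 139 / 147 91 135 59 103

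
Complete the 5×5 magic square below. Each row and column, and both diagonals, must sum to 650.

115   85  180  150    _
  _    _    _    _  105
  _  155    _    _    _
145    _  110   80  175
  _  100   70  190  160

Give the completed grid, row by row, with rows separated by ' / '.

Using row 1: 115 + 85 + 180 + 150 + ? → (1,5) = 650 − 530 = 120.
Row 4 must total 650; the given cells sum to 510, so (4,2) = 140.
Row 5: 100 + 70 + 190 + 160 + ? = 650, so (5,1) = 130.
Using column 2: 85 + 155 + 140 + 100 + ? → (2,2) = 650 − 480 = 170.
The remaining cell in column 5 is (3,5) = 650 − 560 = 90.
Main diagonal needs 650; the known cells sum to 525, so (3,3) = 125.
Anti-diagonal needs 650; the known cells sum to 515, so (2,4) = 135.
Column 3: 180 + 125 + 110 + 70 + ? = 650, so (2,3) = 165.
Column 4 needs 650; the known cells sum to 555, so (3,4) = 95.
From row 2, 650 − (170 + 165 + 135 + 105) gives (2,1) = 75.
Row 3 needs 650; the known cells sum to 465, so (3,1) = 185.

115 85 180 150 120 / 75 170 165 135 105 / 185 155 125 95 90 / 145 140 110 80 175 / 130 100 70 190 160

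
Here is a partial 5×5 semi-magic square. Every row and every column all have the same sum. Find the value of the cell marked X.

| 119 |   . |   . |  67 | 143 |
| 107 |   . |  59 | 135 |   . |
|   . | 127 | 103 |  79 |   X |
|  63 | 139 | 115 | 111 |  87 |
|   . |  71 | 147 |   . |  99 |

55

Row 4 is complete and sums to 515; that is the magic constant.
Column 3 must total 515; the given cells sum to 424, so (1,3) = 91.
Column 4: 67 + 135 + 79 + 111 + ? = 515, so (5,4) = 123.
Row 1: 119 + 91 + 67 + 143 + ? = 515, so (1,2) = 95.
Using row 5: 71 + 147 + 123 + 99 + ? → (5,1) = 515 − 440 = 75.
From column 1, 515 − (119 + 107 + 63 + 75) gives (3,1) = 151.
Column 2 needs 515; the known cells sum to 432, so (2,2) = 83.
Row 2 needs 515; the known cells sum to 384, so (2,5) = 131.
Using row 3: 151 + 127 + 103 + 79 + ? → (3,5) = 515 − 460 = 55.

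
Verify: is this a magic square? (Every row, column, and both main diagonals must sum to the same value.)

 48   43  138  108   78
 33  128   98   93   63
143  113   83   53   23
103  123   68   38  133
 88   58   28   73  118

Row 1: 48 + 43 + 138 + 108 + 78 = 415.
Row 2: 33 + 128 + 98 + 93 + 63 = 415.
Row 3: 143 + 113 + 83 + 53 + 23 = 415.
Row 4: 103 + 123 + 68 + 38 + 133 = 465.
Row 5: 88 + 58 + 28 + 73 + 118 = 365.
Column 1: 48 + 33 + 143 + 103 + 88 = 415.
Column 2: 43 + 128 + 113 + 123 + 58 = 465.
Column 3: 138 + 98 + 83 + 68 + 28 = 415.
Column 4: 108 + 93 + 53 + 38 + 73 = 365.
Column 5: 78 + 63 + 23 + 133 + 118 = 415.
Main diagonal: 48 + 128 + 83 + 38 + 118 = 415.
Anti-diagonal: 78 + 93 + 83 + 123 + 88 = 465.

No — row 4 sums to 465 but row 3 sums to 415.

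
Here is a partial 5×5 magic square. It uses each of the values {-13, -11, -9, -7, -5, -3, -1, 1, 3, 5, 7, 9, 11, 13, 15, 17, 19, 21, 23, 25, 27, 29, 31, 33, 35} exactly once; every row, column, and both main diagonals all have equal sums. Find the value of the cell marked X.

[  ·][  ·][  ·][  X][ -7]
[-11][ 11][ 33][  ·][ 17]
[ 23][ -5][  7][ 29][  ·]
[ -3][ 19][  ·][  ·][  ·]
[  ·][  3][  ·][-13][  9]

The 25 entries sum to 275, so each line sums to 275/5 = 55.
Row 2: -11 + 11 + 33 + 17 + ? = 55, so (2,4) = 5.
Row 3 must total 55; the given cells sum to 54, so (3,5) = 1.
Column 2 must total 55; the given cells sum to 28, so (1,2) = 27.
Column 5 needs 55; the known cells sum to 20, so (4,5) = 35.
Anti-diagonal needs 55; the known cells sum to 24, so (5,1) = 31.
Row 5 must total 55; the given cells sum to 30, so (5,3) = 25.
Column 1: -11 + 23 + (-3) + 31 + ? = 55, so (1,1) = 15.
Main diagonal: 15 + 11 + 7 + 9 + ? = 55, so (4,4) = 13.
The remaining cell in row 4 is (4,3) = 55 − 64 = -9.
Using column 3: 33 + 7 + (-9) + 25 + ? → (1,3) = 55 − 56 = -1.
Using column 4: 5 + 29 + 13 + (-13) + ? → (1,4) = 55 − 34 = 21.

21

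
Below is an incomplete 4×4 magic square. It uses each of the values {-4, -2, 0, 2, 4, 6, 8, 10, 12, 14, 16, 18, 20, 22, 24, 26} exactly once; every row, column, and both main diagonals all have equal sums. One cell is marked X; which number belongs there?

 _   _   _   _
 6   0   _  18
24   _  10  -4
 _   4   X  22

16

The 16 entries sum to 176, so each line sums to 176/4 = 44.
Row 2 needs 44; the known cells sum to 24, so (2,3) = 20.
The remaining cell in row 3 is (3,2) = 44 − 30 = 14.
Column 2: 0 + 14 + 4 + ? = 44, so (1,2) = 26.
Column 4 needs 44; the known cells sum to 36, so (1,4) = 8.
Main diagonal must total 44; the given cells sum to 32, so (1,1) = 12.
The remaining cell in anti-diagonal is (4,1) = 44 − 42 = 2.
The remaining cell in row 1 is (1,3) = 44 − 46 = -2.
Row 4 must total 44; the given cells sum to 28, so (4,3) = 16.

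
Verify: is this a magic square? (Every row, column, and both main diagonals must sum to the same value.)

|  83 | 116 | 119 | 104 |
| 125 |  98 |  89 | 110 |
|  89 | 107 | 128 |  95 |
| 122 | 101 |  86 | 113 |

No — column 1 sums to 419 but column 3 sums to 422.

Row 1: 83 + 116 + 119 + 104 = 422.
Row 2: 125 + 98 + 89 + 110 = 422.
Row 3: 89 + 107 + 128 + 95 = 419.
Row 4: 122 + 101 + 86 + 113 = 422.
Column 1: 83 + 125 + 89 + 122 = 419.
Column 2: 116 + 98 + 107 + 101 = 422.
Column 3: 119 + 89 + 128 + 86 = 422.
Column 4: 104 + 110 + 95 + 113 = 422.
Main diagonal: 83 + 98 + 128 + 113 = 422.
Anti-diagonal: 104 + 89 + 107 + 122 = 422.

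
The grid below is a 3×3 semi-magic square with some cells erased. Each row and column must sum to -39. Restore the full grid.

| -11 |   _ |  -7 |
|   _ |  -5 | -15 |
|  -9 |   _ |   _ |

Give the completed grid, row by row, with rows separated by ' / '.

-11 -21 -7 / -19 -5 -15 / -9 -13 -17

The remaining cell in row 1 is (1,2) = -39 − (-18) = -21.
From row 2, -39 − (-5 + (-15)) gives (2,1) = -19.
The remaining cell in column 2 is (3,2) = -39 − (-26) = -13.
Column 3: -7 + (-15) + ? = -39, so (3,3) = -17.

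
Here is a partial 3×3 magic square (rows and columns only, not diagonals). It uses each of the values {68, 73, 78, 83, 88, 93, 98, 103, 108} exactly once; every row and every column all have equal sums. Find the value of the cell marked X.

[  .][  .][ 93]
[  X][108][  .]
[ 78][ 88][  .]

83

The 9 entries sum to 792, so each line sums to 792/3 = 264.
Row 3 must total 264; the given cells sum to 166, so (3,3) = 98.
Using column 2: 108 + 88 + ? → (1,2) = 264 − 196 = 68.
Column 3 needs 264; the known cells sum to 191, so (2,3) = 73.
From row 1, 264 − (68 + 93) gives (1,1) = 103.
Using row 2: 108 + 73 + ? → (2,1) = 264 − 181 = 83.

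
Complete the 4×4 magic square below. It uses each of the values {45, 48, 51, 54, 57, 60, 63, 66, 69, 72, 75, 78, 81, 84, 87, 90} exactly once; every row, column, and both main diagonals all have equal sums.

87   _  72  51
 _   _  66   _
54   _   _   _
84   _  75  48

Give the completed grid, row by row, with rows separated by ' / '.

The 16 entries sum to 1080, so each line sums to 1080/4 = 270.
The remaining cell in row 1 is (1,2) = 270 − 210 = 60.
From row 4, 270 − (84 + 75 + 48) gives (4,2) = 63.
Column 1 needs 270; the known cells sum to 225, so (2,1) = 45.
Column 3 needs 270; the known cells sum to 213, so (3,3) = 57.
The remaining cell in main diagonal is (2,2) = 270 − 192 = 78.
Anti-diagonal needs 270; the known cells sum to 201, so (3,2) = 69.
Using row 2: 45 + 78 + 66 + ? → (2,4) = 270 − 189 = 81.
The remaining cell in row 3 is (3,4) = 270 − 180 = 90.

87 60 72 51 / 45 78 66 81 / 54 69 57 90 / 84 63 75 48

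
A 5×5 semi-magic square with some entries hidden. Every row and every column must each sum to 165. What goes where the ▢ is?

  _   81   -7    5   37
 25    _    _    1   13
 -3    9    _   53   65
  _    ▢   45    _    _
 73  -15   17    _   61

33

Row 1: 81 + (-7) + 5 + 37 + ? = 165, so (1,1) = 49.
From row 3, 165 − (-3 + 9 + 53 + 65) gives (3,3) = 41.
From row 5, 165 − (73 + (-15) + 17 + 61) gives (5,4) = 29.
The remaining cell in column 1 is (4,1) = 165 − 144 = 21.
Column 3 needs 165; the known cells sum to 96, so (2,3) = 69.
From column 4, 165 − (5 + 1 + 53 + 29) gives (4,4) = 77.
Column 5: 37 + 13 + 65 + 61 + ? = 165, so (4,5) = -11.
From row 2, 165 − (25 + 69 + 1 + 13) gives (2,2) = 57.
Row 4 must total 165; the given cells sum to 132, so (4,2) = 33.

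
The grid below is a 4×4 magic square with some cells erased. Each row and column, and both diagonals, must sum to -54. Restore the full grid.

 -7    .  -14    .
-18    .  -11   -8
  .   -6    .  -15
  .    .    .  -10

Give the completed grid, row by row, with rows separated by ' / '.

Row 2: -18 + (-11) + (-8) + ? = -54, so (2,2) = -17.
Column 4: -8 + (-15) + (-10) + ? = -54, so (1,4) = -21.
Main diagonal must total -54; the given cells sum to -34, so (3,3) = -20.
The remaining cell in anti-diagonal is (4,1) = -54 − (-38) = -16.
From row 1, -54 − (-7 + (-14) + (-21)) gives (1,2) = -12.
The remaining cell in row 3 is (3,1) = -54 − (-41) = -13.
The remaining cell in column 2 is (4,2) = -54 − (-35) = -19.
Using column 3: -14 + (-11) + (-20) + ? → (4,3) = -54 − (-45) = -9.

-7 -12 -14 -21 / -18 -17 -11 -8 / -13 -6 -20 -15 / -16 -19 -9 -10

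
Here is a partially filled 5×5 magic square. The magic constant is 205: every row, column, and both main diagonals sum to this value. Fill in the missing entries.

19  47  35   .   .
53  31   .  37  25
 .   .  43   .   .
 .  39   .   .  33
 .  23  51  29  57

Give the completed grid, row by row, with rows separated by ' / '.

Using row 2: 53 + 31 + 37 + 25 + ? → (2,3) = 205 − 146 = 59.
The remaining cell in row 5 is (5,1) = 205 − 160 = 45.
From column 2, 205 − (47 + 31 + 39 + 23) gives (3,2) = 65.
The remaining cell in column 3 is (4,3) = 205 − 188 = 17.
Main diagonal needs 205; the known cells sum to 150, so (4,4) = 55.
Anti-diagonal: 37 + 43 + 39 + 45 + ? = 205, so (1,5) = 41.
Row 1: 19 + 47 + 35 + 41 + ? = 205, so (1,4) = 63.
Row 4 must total 205; the given cells sum to 144, so (4,1) = 61.
From column 1, 205 − (19 + 53 + 61 + 45) gives (3,1) = 27.
From column 4, 205 − (63 + 37 + 55 + 29) gives (3,4) = 21.
From column 5, 205 − (41 + 25 + 33 + 57) gives (3,5) = 49.

19 47 35 63 41 / 53 31 59 37 25 / 27 65 43 21 49 / 61 39 17 55 33 / 45 23 51 29 57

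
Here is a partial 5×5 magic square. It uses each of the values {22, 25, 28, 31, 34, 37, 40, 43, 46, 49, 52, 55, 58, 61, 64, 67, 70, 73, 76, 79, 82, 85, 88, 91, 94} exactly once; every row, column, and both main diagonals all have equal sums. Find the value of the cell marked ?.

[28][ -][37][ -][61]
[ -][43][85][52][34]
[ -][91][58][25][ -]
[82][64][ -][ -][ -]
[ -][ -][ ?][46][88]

The 25 entries sum to 1450, so each line sums to 1450/5 = 290.
The remaining cell in row 2 is (2,1) = 290 − 214 = 76.
The remaining cell in main diagonal is (4,4) = 290 − 217 = 73.
Anti-diagonal needs 290; the known cells sum to 235, so (5,1) = 55.
From column 1, 290 − (28 + 76 + 82 + 55) gives (3,1) = 49.
From column 4, 290 − (52 + 25 + 73 + 46) gives (1,4) = 94.
Row 1 needs 290; the known cells sum to 220, so (1,2) = 70.
Row 3 must total 290; the given cells sum to 223, so (3,5) = 67.
The remaining cell in column 2 is (5,2) = 290 − 268 = 22.
Column 5: 61 + 34 + 67 + 88 + ? = 290, so (4,5) = 40.
Row 4: 82 + 64 + 73 + 40 + ? = 290, so (4,3) = 31.
Using row 5: 55 + 22 + 46 + 88 + ? → (5,3) = 290 − 211 = 79.

79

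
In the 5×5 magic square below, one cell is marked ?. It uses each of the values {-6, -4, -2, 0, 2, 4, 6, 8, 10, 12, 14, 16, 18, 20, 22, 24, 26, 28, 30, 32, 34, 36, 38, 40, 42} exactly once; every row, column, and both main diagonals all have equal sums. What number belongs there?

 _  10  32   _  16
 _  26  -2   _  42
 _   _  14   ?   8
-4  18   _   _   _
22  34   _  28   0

The 25 entries sum to 450, so each line sums to 450/5 = 90.
The remaining cell in row 5 is (5,3) = 90 − 84 = 6.
Using column 2: 10 + 26 + 18 + 34 + ? → (3,2) = 90 − 88 = 2.
Using column 3: 32 + (-2) + 14 + 6 + ? → (4,3) = 90 − 50 = 40.
Column 5: 16 + 42 + 8 + 0 + ? = 90, so (4,5) = 24.
Anti-diagonal: 16 + 14 + 18 + 22 + ? = 90, so (2,4) = 20.
Using row 2: 26 + (-2) + 20 + 42 + ? → (2,1) = 90 − 86 = 4.
Row 4 needs 90; the known cells sum to 78, so (4,4) = 12.
Main diagonal must total 90; the given cells sum to 52, so (1,1) = 38.
Row 1 needs 90; the known cells sum to 96, so (1,4) = -6.
Column 1 needs 90; the known cells sum to 60, so (3,1) = 30.
Column 4: -6 + 20 + 12 + 28 + ? = 90, so (3,4) = 36.

36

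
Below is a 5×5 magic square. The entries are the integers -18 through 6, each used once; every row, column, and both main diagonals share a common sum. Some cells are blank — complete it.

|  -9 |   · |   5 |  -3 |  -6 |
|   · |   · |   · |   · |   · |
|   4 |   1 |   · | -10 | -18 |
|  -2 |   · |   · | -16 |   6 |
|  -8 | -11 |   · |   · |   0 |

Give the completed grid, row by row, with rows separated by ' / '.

-9 -17 5 -3 -6 / -15 2 -1 -4 -12 / 4 1 -7 -10 -18 / -2 -5 -13 -16 6 / -8 -11 -14 3 0

The entries are -18 through 6, which sum to -150, so each line sums to -150/5 = -30.
Row 1 needs -30; the known cells sum to -13, so (1,2) = -17.
Row 3 must total -30; the given cells sum to -23, so (3,3) = -7.
Using column 1: -9 + 4 + (-2) + (-8) + ? → (2,1) = -30 − (-15) = -15.
Column 5 needs -30; the known cells sum to -18, so (2,5) = -12.
From main diagonal, -30 − (-9 + (-7) + (-16) + 0) gives (2,2) = 2.
The remaining cell in column 2 is (4,2) = -30 − (-25) = -5.
Anti-diagonal: -6 + (-7) + (-5) + (-8) + ? = -30, so (2,4) = -4.
The remaining cell in row 2 is (2,3) = -30 − (-29) = -1.
From row 4, -30 − (-2 + (-5) + (-16) + 6) gives (4,3) = -13.
The remaining cell in column 3 is (5,3) = -30 − (-16) = -14.
Column 4 must total -30; the given cells sum to -33, so (5,4) = 3.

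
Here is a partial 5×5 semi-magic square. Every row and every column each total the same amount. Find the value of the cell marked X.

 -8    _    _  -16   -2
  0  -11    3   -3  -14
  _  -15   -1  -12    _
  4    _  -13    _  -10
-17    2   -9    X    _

5

Row 2 is complete and sums to -25; that is the magic constant.
Column 1: -8 + 0 + 4 + (-17) + ? = -25, so (3,1) = -4.
From column 3, -25 − (3 + (-1) + (-13) + (-9)) gives (1,3) = -5.
The remaining cell in row 1 is (1,2) = -25 − (-31) = 6.
The remaining cell in row 3 is (3,5) = -25 − (-32) = 7.
Column 2 must total -25; the given cells sum to -18, so (4,2) = -7.
Column 5 needs -25; the known cells sum to -19, so (5,5) = -6.
Row 4 must total -25; the given cells sum to -26, so (4,4) = 1.
Row 5 needs -25; the known cells sum to -30, so (5,4) = 5.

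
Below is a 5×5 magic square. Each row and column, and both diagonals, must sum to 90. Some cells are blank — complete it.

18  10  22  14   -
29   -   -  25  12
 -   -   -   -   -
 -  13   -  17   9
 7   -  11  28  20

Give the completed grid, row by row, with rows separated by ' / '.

Row 1 needs 90; the known cells sum to 64, so (1,5) = 26.
The remaining cell in row 5 is (5,2) = 90 − 66 = 24.
From column 4, 90 − (14 + 25 + 17 + 28) gives (3,4) = 6.
Column 5: 26 + 12 + 9 + 20 + ? = 90, so (3,5) = 23.
Using anti-diagonal: 26 + 25 + 13 + 7 + ? → (3,3) = 90 − 71 = 19.
Main diagonal needs 90; the known cells sum to 74, so (2,2) = 16.
The remaining cell in row 2 is (2,3) = 90 − 82 = 8.
Column 2 must total 90; the given cells sum to 63, so (3,2) = 27.
Column 3 needs 90; the known cells sum to 60, so (4,3) = 30.
The remaining cell in row 3 is (3,1) = 90 − 75 = 15.
Row 4: 13 + 30 + 17 + 9 + ? = 90, so (4,1) = 21.

18 10 22 14 26 / 29 16 8 25 12 / 15 27 19 6 23 / 21 13 30 17 9 / 7 24 11 28 20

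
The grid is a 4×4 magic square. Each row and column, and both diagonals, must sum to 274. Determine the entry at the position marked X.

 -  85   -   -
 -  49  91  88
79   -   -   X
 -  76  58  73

61

Using row 2: 49 + 91 + 88 + ? → (2,1) = 274 − 228 = 46.
Using row 4: 76 + 58 + 73 + ? → (4,1) = 274 − 207 = 67.
From column 1, 274 − (46 + 79 + 67) gives (1,1) = 82.
Column 2 must total 274; the given cells sum to 210, so (3,2) = 64.
Main diagonal must total 274; the given cells sum to 204, so (3,3) = 70.
Anti-diagonal must total 274; the given cells sum to 222, so (1,4) = 52.
From row 1, 274 − (82 + 85 + 52) gives (1,3) = 55.
Row 3 must total 274; the given cells sum to 213, so (3,4) = 61.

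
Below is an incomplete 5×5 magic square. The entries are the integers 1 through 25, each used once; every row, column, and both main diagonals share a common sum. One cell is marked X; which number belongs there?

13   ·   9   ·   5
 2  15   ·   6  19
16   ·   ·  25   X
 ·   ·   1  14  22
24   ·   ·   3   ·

8

The entries are 1 through 25, which sum to 325, so each line sums to 325/5 = 65.
Row 2 must total 65; the given cells sum to 42, so (2,3) = 23.
Using column 1: 13 + 2 + 16 + 24 + ? → (4,1) = 65 − 55 = 10.
Using column 4: 6 + 25 + 14 + 3 + ? → (1,4) = 65 − 48 = 17.
Row 1 must total 65; the given cells sum to 44, so (1,2) = 21.
The remaining cell in row 4 is (4,2) = 65 − 47 = 18.
The remaining cell in anti-diagonal is (3,3) = 65 − 53 = 12.
Column 3: 9 + 23 + 12 + 1 + ? = 65, so (5,3) = 20.
The remaining cell in main diagonal is (5,5) = 65 − 54 = 11.
Using row 5: 24 + 20 + 3 + 11 + ? → (5,2) = 65 − 58 = 7.
The remaining cell in column 2 is (3,2) = 65 − 61 = 4.
From column 5, 65 − (5 + 19 + 22 + 11) gives (3,5) = 8.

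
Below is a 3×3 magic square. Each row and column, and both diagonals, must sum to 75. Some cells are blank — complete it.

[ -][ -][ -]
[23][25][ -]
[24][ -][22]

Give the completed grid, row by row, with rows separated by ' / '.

28 21 26 / 23 25 27 / 24 29 22

Using row 2: 23 + 25 + ? → (2,3) = 75 − 48 = 27.
Row 3 needs 75; the known cells sum to 46, so (3,2) = 29.
From column 1, 75 − (23 + 24) gives (1,1) = 28.
Column 2: 25 + 29 + ? = 75, so (1,2) = 21.
From column 3, 75 − (27 + 22) gives (1,3) = 26.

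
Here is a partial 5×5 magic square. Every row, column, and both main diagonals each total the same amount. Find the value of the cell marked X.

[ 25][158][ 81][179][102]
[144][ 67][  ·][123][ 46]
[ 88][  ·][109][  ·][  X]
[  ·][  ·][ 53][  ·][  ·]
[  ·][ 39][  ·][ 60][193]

Row 1 is complete and sums to 545; that is the magic constant.
The remaining cell in row 2 is (2,3) = 545 − 380 = 165.
Column 3 needs 545; the known cells sum to 408, so (5,3) = 137.
Main diagonal needs 545; the known cells sum to 394, so (4,4) = 151.
From row 5, 545 − (39 + 137 + 60 + 193) gives (5,1) = 116.
Using column 1: 25 + 144 + 88 + 116 + ? → (4,1) = 545 − 373 = 172.
From column 4, 545 − (179 + 123 + 151 + 60) gives (3,4) = 32.
Anti-diagonal needs 545; the known cells sum to 450, so (4,2) = 95.
Row 4 needs 545; the known cells sum to 471, so (4,5) = 74.
Column 2 needs 545; the known cells sum to 359, so (3,2) = 186.
Using column 5: 102 + 46 + 74 + 193 + ? → (3,5) = 545 − 415 = 130.

130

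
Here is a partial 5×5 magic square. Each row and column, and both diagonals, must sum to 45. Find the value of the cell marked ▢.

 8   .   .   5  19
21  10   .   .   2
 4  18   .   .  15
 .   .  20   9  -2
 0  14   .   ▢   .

17

Column 1 needs 45; the known cells sum to 33, so (4,1) = 12.
Column 5 must total 45; the given cells sum to 34, so (5,5) = 11.
Using main diagonal: 8 + 10 + 9 + 11 + ? → (3,3) = 45 − 38 = 7.
Using row 3: 4 + 18 + 7 + 15 + ? → (3,4) = 45 − 44 = 1.
Row 4 needs 45; the known cells sum to 39, so (4,2) = 6.
From column 2, 45 − (10 + 18 + 6 + 14) gives (1,2) = -3.
Anti-diagonal must total 45; the given cells sum to 32, so (2,4) = 13.
Row 1: 8 + (-3) + 5 + 19 + ? = 45, so (1,3) = 16.
The remaining cell in row 2 is (2,3) = 45 − 46 = -1.
Column 3 needs 45; the known cells sum to 42, so (5,3) = 3.
Column 4 needs 45; the known cells sum to 28, so (5,4) = 17.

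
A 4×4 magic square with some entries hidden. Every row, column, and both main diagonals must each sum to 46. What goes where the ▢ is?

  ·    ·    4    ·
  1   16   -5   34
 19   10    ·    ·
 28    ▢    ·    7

-11

Column 1 needs 46; the known cells sum to 48, so (1,1) = -2.
Main diagonal must total 46; the given cells sum to 21, so (3,3) = 25.
Anti-diagonal must total 46; the given cells sum to 33, so (1,4) = 13.
From row 1, 46 − (-2 + 4 + 13) gives (1,2) = 31.
Row 3: 19 + 10 + 25 + ? = 46, so (3,4) = -8.
From column 2, 46 − (31 + 16 + 10) gives (4,2) = -11.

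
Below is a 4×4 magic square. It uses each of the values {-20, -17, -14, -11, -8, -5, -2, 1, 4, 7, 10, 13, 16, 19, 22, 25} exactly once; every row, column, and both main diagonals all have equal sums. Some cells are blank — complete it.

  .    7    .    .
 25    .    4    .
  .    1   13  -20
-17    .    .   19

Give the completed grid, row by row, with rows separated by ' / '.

The 16 entries sum to 40, so each line sums to 40/4 = 10.
Row 3 must total 10; the given cells sum to -6, so (3,1) = 16.
Column 1: 25 + 16 + (-17) + ? = 10, so (1,1) = -14.
From main diagonal, 10 − (-14 + 13 + 19) gives (2,2) = -8.
Anti-diagonal must total 10; the given cells sum to -12, so (1,4) = 22.
From row 1, 10 − (-14 + 7 + 22) gives (1,3) = -5.
Using row 2: 25 + (-8) + 4 + ? → (2,4) = 10 − 21 = -11.
Column 2: 7 + (-8) + 1 + ? = 10, so (4,2) = 10.
From column 3, 10 − (-5 + 4 + 13) gives (4,3) = -2.

-14 7 -5 22 / 25 -8 4 -11 / 16 1 13 -20 / -17 10 -2 19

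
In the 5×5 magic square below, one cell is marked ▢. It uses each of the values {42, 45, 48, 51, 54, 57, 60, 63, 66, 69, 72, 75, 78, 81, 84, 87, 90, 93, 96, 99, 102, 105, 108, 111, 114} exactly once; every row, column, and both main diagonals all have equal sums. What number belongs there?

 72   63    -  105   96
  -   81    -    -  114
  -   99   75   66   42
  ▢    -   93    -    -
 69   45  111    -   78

The 25 entries sum to 1950, so each line sums to 1950/5 = 390.
From row 1, 390 − (72 + 63 + 105 + 96) gives (1,3) = 54.
From row 3, 390 − (99 + 75 + 66 + 42) gives (3,1) = 108.
Using row 5: 69 + 45 + 111 + 78 + ? → (5,4) = 390 − 303 = 87.
Column 2: 63 + 81 + 99 + 45 + ? = 390, so (4,2) = 102.
Column 3 must total 390; the given cells sum to 333, so (2,3) = 57.
Column 5: 96 + 114 + 42 + 78 + ? = 390, so (4,5) = 60.
Main diagonal needs 390; the known cells sum to 306, so (4,4) = 84.
Anti-diagonal must total 390; the given cells sum to 342, so (2,4) = 48.
The remaining cell in row 2 is (2,1) = 390 − 300 = 90.
Row 4 must total 390; the given cells sum to 339, so (4,1) = 51.

51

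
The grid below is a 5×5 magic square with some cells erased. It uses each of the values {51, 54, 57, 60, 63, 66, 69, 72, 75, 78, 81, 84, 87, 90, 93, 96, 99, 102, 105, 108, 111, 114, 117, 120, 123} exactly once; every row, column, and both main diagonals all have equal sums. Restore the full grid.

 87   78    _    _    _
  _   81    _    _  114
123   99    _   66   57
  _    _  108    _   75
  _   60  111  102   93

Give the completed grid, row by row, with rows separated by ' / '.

87 78 54 120 96 / 105 81 72 63 114 / 123 99 90 66 57 / 51 117 108 84 75 / 69 60 111 102 93

The 25 entries sum to 2175, so each line sums to 2175/5 = 435.
Row 3: 123 + 99 + 66 + 57 + ? = 435, so (3,3) = 90.
Row 5 must total 435; the given cells sum to 366, so (5,1) = 69.
Column 2: 78 + 81 + 99 + 60 + ? = 435, so (4,2) = 117.
Using column 5: 114 + 57 + 75 + 93 + ? → (1,5) = 435 − 339 = 96.
From main diagonal, 435 − (87 + 81 + 90 + 93) gives (4,4) = 84.
Anti-diagonal needs 435; the known cells sum to 372, so (2,4) = 63.
Using row 4: 117 + 108 + 84 + 75 + ? → (4,1) = 435 − 384 = 51.
Using column 1: 87 + 123 + 51 + 69 + ? → (2,1) = 435 − 330 = 105.
The remaining cell in column 4 is (1,4) = 435 − 315 = 120.
The remaining cell in row 1 is (1,3) = 435 − 381 = 54.
The remaining cell in row 2 is (2,3) = 435 − 363 = 72.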